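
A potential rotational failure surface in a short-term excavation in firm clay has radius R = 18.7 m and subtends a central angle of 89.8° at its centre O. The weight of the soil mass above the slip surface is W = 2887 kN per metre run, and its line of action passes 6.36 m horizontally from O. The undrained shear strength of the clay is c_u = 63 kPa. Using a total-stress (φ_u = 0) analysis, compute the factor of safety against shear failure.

FS = 1.88

Taking moments about the centre O, the resisting moment is provided by the undrained shear strength acting along the arc:
Arc length L_a = R·θ = 18.7·(89.8°·π/180) = 18.7·1.5673 = 29.31 m
M_R = c_u·L_a·R = 63·29.31·18.7 = 34528.5 kN·m/m
M_D = W·d = 2887·6.36 = 18361.3 kN·m/m
FS = M_R / M_D = 34528.5 / 18361.3 = 1.881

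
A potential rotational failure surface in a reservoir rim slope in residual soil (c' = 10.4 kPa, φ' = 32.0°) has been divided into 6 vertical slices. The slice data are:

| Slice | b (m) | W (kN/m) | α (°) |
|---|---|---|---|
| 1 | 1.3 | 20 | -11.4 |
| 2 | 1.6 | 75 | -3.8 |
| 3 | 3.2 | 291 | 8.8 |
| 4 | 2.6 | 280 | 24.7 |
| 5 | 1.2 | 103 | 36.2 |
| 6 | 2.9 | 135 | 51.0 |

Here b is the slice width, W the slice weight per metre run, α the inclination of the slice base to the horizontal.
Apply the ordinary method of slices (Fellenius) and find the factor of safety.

FS = 2.07

Ordinary method of slices: FS = Σ[c'·Δl_i + (W_i cosα_i)·tanφ'] / Σ W_i sinα_i, with Δl_i = b_i / cosα_i.
Slice 1: Δl = 1.3/cos(-11.4°) = 1.326 m; N'_1 = 20·cos(-11.4°) = 19.6; c'Δl = 13.79; W sinα = -4.0
Slice 2: Δl = 1.6/cos(-3.8°) = 1.604 m; N'_2 = 75·cos(-3.8°) = 74.8; c'Δl = 16.68; W sinα = -5.0
Slice 3: Δl = 3.2/cos8.8° = 3.238 m; N'_3 = 291·cos8.8° = 287.6; c'Δl = 33.68; W sinα = 44.5
Slice 4: Δl = 2.6/cos24.7° = 2.862 m; N'_4 = 280·cos24.7° = 254.4; c'Δl = 29.76; W sinα = 117.0
Slice 5: Δl = 1.2/cos36.2° = 1.487 m; N'_5 = 103·cos36.2° = 83.1; c'Δl = 15.47; W sinα = 60.8
Slice 6: Δl = 2.9/cos51.0° = 4.608 m; N'_6 = 135·cos51.0° = 85.0; c'Δl = 47.92; W sinα = 104.9
Σc'Δl = 157.3 kN/m; ΣN' = 804.5 kN/m; ΣW sinα = 318.3 kN/m
Resisting = 157.3 + 804.5·tan32.0° = 157.3 + 502.7 = 660.0 kN/m
FS = 660.0 / 318.3 = 2.073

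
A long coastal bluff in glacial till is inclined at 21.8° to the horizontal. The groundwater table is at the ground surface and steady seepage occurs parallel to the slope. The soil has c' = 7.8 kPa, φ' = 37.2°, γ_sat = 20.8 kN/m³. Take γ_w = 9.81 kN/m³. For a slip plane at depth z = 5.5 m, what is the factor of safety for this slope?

FS = 1.20

With seepage parallel to the slope and the water table at the surface, the effective normal stress on the slip plane uses the buoyant unit weight γ' = γ_sat − γ_w while the driving shear stress uses γ_sat:
FS = [c' + γ' z cos²β tanφ'] / [γ_sat z sinβ cosβ]
γ' = 20.8 − 9.81 = 10.99 kN/m³
Numerator = 7.8 + 10.99·5.5·cos²21.8°·tan37.2° = 7.8 + 10.99·5.5·0.8621·0.7590 = 47.353 kPa
Denominator = 20.8·5.5·sin21.8°·cos21.8° = 20.8·5.5·0.3714·0.9285 = 39.446 kPa
FS = 47.353 / 39.446 = 1.200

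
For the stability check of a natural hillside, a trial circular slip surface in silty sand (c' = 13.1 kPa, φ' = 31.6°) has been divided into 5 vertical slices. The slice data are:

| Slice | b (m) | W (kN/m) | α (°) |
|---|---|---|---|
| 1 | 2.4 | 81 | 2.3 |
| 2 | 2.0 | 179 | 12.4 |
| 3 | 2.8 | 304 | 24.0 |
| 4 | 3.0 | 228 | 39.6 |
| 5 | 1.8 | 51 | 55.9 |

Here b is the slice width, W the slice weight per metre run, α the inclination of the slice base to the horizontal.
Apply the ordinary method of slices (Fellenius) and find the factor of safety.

FS = 1.83

Ordinary method of slices: FS = Σ[c'·Δl_i + (W_i cosα_i)·tanφ'] / Σ W_i sinα_i, with Δl_i = b_i / cosα_i.
Slice 1: Δl = 2.4/cos2.3° = 2.402 m; N'_1 = 81·cos2.3° = 80.9; c'Δl = 31.47; W sinα = 3.3
Slice 2: Δl = 2.0/cos12.4° = 2.048 m; N'_2 = 179·cos12.4° = 174.8; c'Δl = 26.83; W sinα = 38.4
Slice 3: Δl = 2.8/cos24.0° = 3.065 m; N'_3 = 304·cos24.0° = 277.7; c'Δl = 40.15; W sinα = 123.6
Slice 4: Δl = 3.0/cos39.6° = 3.894 m; N'_4 = 228·cos39.6° = 175.7; c'Δl = 51.00; W sinα = 145.3
Slice 5: Δl = 1.8/cos55.9° = 3.211 m; N'_5 = 51·cos55.9° = 28.6; c'Δl = 42.06; W sinα = 42.2
Σc'Δl = 191.5 kN/m; ΣN' = 737.7 kN/m; ΣW sinα = 352.9 kN/m
Resisting = 191.5 + 737.7·tan31.6° = 191.5 + 453.9 = 645.4 kN/m
FS = 645.4 / 352.9 = 1.829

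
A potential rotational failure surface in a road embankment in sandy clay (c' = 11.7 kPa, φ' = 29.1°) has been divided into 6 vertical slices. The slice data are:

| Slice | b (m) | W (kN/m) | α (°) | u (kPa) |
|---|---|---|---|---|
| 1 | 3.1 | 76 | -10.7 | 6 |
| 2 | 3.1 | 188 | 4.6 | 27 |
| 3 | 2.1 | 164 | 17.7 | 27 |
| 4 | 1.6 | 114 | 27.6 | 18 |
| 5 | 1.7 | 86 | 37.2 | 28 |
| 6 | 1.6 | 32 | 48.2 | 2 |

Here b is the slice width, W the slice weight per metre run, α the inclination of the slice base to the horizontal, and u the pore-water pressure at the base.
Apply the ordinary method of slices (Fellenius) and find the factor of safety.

FS = 2.05

Ordinary method of slices: FS = Σ[c'·Δl_i + (W_i cosα_i − u_i·Δl_i)·tanφ'] / Σ W_i sinα_i, with Δl_i = b_i / cosα_i.
Slice 1: Δl = 3.1/cos(-10.7°) = 3.155 m; N'_1 = 76·cos(-10.7°) − 6·3.155 = 55.7; c'Δl = 36.91; W sinα = -14.1
Slice 2: Δl = 3.1/cos4.6° = 3.110 m; N'_2 = 188·cos4.6° − 27·3.110 = 103.4; c'Δl = 36.39; W sinα = 15.1
Slice 3: Δl = 2.1/cos17.7° = 2.204 m; N'_3 = 164·cos17.7° − 27·2.204 = 96.7; c'Δl = 25.79; W sinα = 49.9
Slice 4: Δl = 1.6/cos27.6° = 1.805 m; N'_4 = 114·cos27.6° − 18·1.805 = 68.5; c'Δl = 21.12; W sinα = 52.8
Slice 5: Δl = 1.7/cos37.2° = 2.134 m; N'_5 = 86·cos37.2° − 28·2.134 = 8.7; c'Δl = 24.97; W sinα = 52.0
Slice 6: Δl = 1.6/cos48.2° = 2.400 m; N'_6 = 32·cos48.2° − 2·2.400 = 16.5; c'Δl = 28.09; W sinα = 23.9
Σc'Δl = 173.3 kN/m; ΣN' = 349.7 kN/m; ΣW sinα = 179.5 kN/m
Resisting = 173.3 + 349.7·tan29.1° = 173.3 + 194.6 = 367.9 kN/m
FS = 367.9 / 179.5 = 2.050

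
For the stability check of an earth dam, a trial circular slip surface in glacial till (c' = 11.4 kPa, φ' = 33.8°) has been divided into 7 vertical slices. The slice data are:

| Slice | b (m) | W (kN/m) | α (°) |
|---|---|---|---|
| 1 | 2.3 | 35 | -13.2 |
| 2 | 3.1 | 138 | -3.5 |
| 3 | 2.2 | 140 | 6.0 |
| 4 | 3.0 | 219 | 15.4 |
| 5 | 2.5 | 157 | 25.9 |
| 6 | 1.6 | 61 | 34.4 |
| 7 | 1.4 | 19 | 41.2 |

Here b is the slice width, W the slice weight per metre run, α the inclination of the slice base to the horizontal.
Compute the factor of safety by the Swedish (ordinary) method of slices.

Ordinary method of slices: FS = Σ[c'·Δl_i + (W_i cosα_i)·tanφ'] / Σ W_i sinα_i, with Δl_i = b_i / cosα_i.
Slice 1: Δl = 2.3/cos(-13.2°) = 2.362 m; N'_1 = 35·cos(-13.2°) = 34.1; c'Δl = 26.93; W sinα = -8.0
Slice 2: Δl = 3.1/cos(-3.5°) = 3.106 m; N'_2 = 138·cos(-3.5°) = 137.7; c'Δl = 35.41; W sinα = -8.4
Slice 3: Δl = 2.2/cos6.0° = 2.212 m; N'_3 = 140·cos6.0° = 139.2; c'Δl = 25.22; W sinα = 14.6
Slice 4: Δl = 3.0/cos15.4° = 3.112 m; N'_4 = 219·cos15.4° = 211.1; c'Δl = 35.47; W sinα = 58.2
Slice 5: Δl = 2.5/cos25.9° = 2.779 m; N'_5 = 157·cos25.9° = 141.2; c'Δl = 31.68; W sinα = 68.6
Slice 6: Δl = 1.6/cos34.4° = 1.939 m; N'_6 = 61·cos34.4° = 50.3; c'Δl = 22.11; W sinα = 34.5
Slice 7: Δl = 1.4/cos41.2° = 1.861 m; N'_7 = 19·cos41.2° = 14.3; c'Δl = 21.21; W sinα = 12.5
Σc'Δl = 198.0 kN/m; ΣN' = 728.0 kN/m; ΣW sinα = 171.9 kN/m
Resisting = 198.0 + 728.0·tan33.8° = 198.0 + 487.4 = 685.4 kN/m
FS = 685.4 / 171.9 = 3.987

FS = 3.99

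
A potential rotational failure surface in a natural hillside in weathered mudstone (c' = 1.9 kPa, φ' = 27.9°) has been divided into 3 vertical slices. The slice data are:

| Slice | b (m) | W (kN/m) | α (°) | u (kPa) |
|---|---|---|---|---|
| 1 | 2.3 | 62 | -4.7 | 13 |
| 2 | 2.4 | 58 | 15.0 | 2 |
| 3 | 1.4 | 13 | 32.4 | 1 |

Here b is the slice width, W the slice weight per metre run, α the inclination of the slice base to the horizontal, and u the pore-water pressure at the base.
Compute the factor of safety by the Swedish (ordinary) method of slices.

Ordinary method of slices: FS = Σ[c'·Δl_i + (W_i cosα_i − u_i·Δl_i)·tanφ'] / Σ W_i sinα_i, with Δl_i = b_i / cosα_i.
Slice 1: Δl = 2.3/cos(-4.7°) = 2.308 m; N'_1 = 62·cos(-4.7°) − 13·2.308 = 31.8; c'Δl = 4.38; W sinα = -5.1
Slice 2: Δl = 2.4/cos15.0° = 2.485 m; N'_2 = 58·cos15.0° − 2·2.485 = 51.1; c'Δl = 4.72; W sinα = 15.0
Slice 3: Δl = 1.4/cos32.4° = 1.658 m; N'_3 = 13·cos32.4° − 1·1.658 = 9.3; c'Δl = 3.15; W sinα = 7.0
Σc'Δl = 12.3 kN/m; ΣN' = 92.2 kN/m; ΣW sinα = 16.9 kN/m
Resisting = 12.3 + 92.2·tan27.9° = 12.3 + 48.8 = 61.1 kN/m
FS = 61.1 / 16.9 = 3.613

FS = 3.61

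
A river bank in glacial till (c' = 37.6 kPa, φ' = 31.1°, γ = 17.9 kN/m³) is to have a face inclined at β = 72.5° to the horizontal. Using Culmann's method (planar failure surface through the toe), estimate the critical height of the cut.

H_c = 27.46 m

Culmann's analysis gives the critical failure plane at α_cr = (β + φ')/2 = (72.5 + 31.1)/2 = 51.8°, and the critical height
H_c = (4c'/γ) · sinβ cosφ' / [1 − cos(β − φ')]
    = (4·37.6/17.9) · sin72.5°·cos31.1° / [1 − cos(41.4°)]
    = 8.402 · 0.9537·0.8563 / [1 − 0.7501]
    = 8.402 · 0.8166 / 0.2499
    = 27.46 m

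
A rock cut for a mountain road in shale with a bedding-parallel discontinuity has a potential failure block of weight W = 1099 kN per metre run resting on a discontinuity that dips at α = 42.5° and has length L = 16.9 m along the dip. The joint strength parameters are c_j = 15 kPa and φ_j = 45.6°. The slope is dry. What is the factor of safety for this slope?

Resolving the block weight along and normal to the plane and applying the Mohr–Coulomb strength on the joint:
N' = W cosα = 1099·cos42.5° = 810.3 kN/m
Driving force T = W sinα = 1099·sin42.5° = 742.5 kN/m
Resisting force R = c_j·L + N'·tanφ_j = 15·16.9 + 810.3·tan45.6° = 253.5 + 827.4 = 1080.9 kN/m
FS = R / T = 1080.9 / 742.5 = 1.456

FS = 1.46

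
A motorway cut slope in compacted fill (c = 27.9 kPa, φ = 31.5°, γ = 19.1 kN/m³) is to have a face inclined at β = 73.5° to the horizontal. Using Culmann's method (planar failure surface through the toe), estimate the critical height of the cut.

H_c = 18.60 m

Culmann's analysis gives the critical failure plane at α_cr = (β + φ)/2 = (73.5 + 31.5)/2 = 52.5°, and the critical height
H_c = (4c/γ) · sinβ cosφ / [1 − cos(β − φ)]
    = (4·27.9/19.1) · sin73.5°·cos31.5° / [1 − cos(42.0°)]
    = 5.843 · 0.9588·0.8526 / [1 − 0.7431]
    = 5.843 · 0.8175 / 0.2569
    = 18.60 m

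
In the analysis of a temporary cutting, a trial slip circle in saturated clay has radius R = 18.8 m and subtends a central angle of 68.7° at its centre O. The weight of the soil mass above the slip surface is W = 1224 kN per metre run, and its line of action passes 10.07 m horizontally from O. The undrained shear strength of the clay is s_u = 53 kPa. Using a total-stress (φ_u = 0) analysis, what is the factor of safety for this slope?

FS = 1.82

Taking moments about the centre O, the resisting moment is provided by the undrained shear strength acting along the arc:
Arc length L_a = R·θ = 18.8·(68.7°·π/180) = 18.8·1.1990 = 22.54 m
M_R = s_u·L_a·R = 53·22.54·18.8 = 22460.8 kN·m/m
M_D = W·d = 1224·10.07 = 12325.7 kN·m/m
FS = M_R / M_D = 22460.8 / 12325.7 = 1.822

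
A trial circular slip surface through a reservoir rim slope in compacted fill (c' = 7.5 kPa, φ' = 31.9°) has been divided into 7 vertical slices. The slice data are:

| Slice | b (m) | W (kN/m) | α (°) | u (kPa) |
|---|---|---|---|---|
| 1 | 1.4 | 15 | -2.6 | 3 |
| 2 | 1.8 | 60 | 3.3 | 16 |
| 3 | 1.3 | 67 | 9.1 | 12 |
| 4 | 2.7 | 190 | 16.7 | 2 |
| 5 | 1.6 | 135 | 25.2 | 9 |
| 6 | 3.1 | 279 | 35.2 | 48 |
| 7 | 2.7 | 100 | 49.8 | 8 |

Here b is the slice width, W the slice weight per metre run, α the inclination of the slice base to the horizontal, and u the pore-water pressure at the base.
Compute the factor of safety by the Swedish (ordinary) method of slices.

FS = 1.13

Ordinary method of slices: FS = Σ[c'·Δl_i + (W_i cosα_i − u_i·Δl_i)·tanφ'] / Σ W_i sinα_i, with Δl_i = b_i / cosα_i.
Slice 1: Δl = 1.4/cos(-2.6°) = 1.401 m; N'_1 = 15·cos(-2.6°) − 3·1.401 = 10.8; c'Δl = 10.51; W sinα = -0.7
Slice 2: Δl = 1.8/cos3.3° = 1.803 m; N'_2 = 60·cos3.3° − 16·1.803 = 31.1; c'Δl = 13.52; W sinα = 3.5
Slice 3: Δl = 1.3/cos9.1° = 1.317 m; N'_3 = 67·cos9.1° − 12·1.317 = 50.4; c'Δl = 9.87; W sinα = 10.6
Slice 4: Δl = 2.7/cos16.7° = 2.819 m; N'_4 = 190·cos16.7° − 2·2.819 = 176.3; c'Δl = 21.14; W sinα = 54.6
Slice 5: Δl = 1.6/cos25.2° = 1.768 m; N'_5 = 135·cos25.2° − 9·1.768 = 106.2; c'Δl = 13.26; W sinα = 57.5
Slice 6: Δl = 3.1/cos35.2° = 3.794 m; N'_6 = 279·cos35.2° − 48·3.794 = 45.9; c'Δl = 28.45; W sinα = 160.8
Slice 7: Δl = 2.7/cos49.8° = 4.183 m; N'_7 = 100·cos49.8° − 8·4.183 = 31.1; c'Δl = 31.37; W sinα = 76.4
Σc'Δl = 128.1 kN/m; ΣN' = 451.7 kN/m; ΣW sinα = 362.7 kN/m
Resisting = 128.1 + 451.7·tan31.9° = 128.1 + 281.2 = 409.3 kN/m
FS = 409.3 / 362.7 = 1.129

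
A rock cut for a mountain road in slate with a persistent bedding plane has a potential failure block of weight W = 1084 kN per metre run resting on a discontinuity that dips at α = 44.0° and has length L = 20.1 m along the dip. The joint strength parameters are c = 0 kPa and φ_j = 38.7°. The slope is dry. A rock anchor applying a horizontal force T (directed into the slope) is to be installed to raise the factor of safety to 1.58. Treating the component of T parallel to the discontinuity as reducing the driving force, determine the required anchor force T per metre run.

Resolving forces along and normal to the sliding plane, with the horizontal anchor force T adding T·sinα to the effective normal force and T·cosα acting up the plane against the driving force:
FS = [cL + (W cosα + T sinα) tanφ_j] / [W sinα − T cosα]
Without the anchor: N' = 779.8 kN/m, driving T_d = 753.0 kN/m, resisting R = 0·20.1 + 779.8·tan38.7° = 624.7 kN/m, FS = 0.83.
Setting FS = 1.58 and solving for T:
1.58·(753.0 − T cos44.0°) = 624.7 + T sin44.0°·tan38.7°
T·(sin44.0°·tan38.7° + 1.58·cos44.0°) = 1.58·753.0 − 624.7
T·(0.6947·0.8012 + 1.58·0.7193) = 1189.8 − 624.7 = 565.0
T·1.6931 = 565.0
T = 333.7 kN/m

T = 334 kN/m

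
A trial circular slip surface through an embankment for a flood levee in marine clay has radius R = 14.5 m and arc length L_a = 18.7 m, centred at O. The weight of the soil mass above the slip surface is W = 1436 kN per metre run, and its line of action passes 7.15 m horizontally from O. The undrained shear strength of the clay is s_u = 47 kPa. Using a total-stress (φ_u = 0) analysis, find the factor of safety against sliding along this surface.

Taking moments about the centre O, the resisting moment is provided by the undrained shear strength acting along the arc:
M_R = s_u·L_a·R = 47·18.70·14.5 = 12744.0 kN·m/m
M_D = W·d = 1436·7.15 = 10267.4 kN·m/m
FS = M_R / M_D = 12744.0 / 10267.4 = 1.241

FS = 1.24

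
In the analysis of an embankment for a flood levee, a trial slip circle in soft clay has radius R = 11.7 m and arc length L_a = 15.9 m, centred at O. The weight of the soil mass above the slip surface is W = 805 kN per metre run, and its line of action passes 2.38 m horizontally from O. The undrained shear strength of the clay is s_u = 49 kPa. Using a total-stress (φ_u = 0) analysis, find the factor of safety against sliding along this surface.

FS = 4.76

Taking moments about the centre O, the resisting moment is provided by the undrained shear strength acting along the arc:
M_R = s_u·L_a·R = 49·15.90·11.7 = 9115.5 kN·m/m
M_D = W·d = 805·2.38 = 1915.9 kN·m/m
FS = M_R / M_D = 9115.5 / 1915.9 = 4.758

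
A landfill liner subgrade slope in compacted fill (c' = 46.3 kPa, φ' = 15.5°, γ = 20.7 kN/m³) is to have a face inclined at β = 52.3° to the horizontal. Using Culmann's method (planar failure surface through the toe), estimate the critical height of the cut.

Culmann's analysis gives the critical failure plane at α_cr = (β + φ')/2 = (52.3 + 15.5)/2 = 33.9°, and the critical height
H_c = (4c'/γ) · sinβ cosφ' / [1 − cos(β − φ')]
    = (4·46.3/20.7) · sin52.3°·cos15.5° / [1 − cos(36.8°)]
    = 8.947 · 0.7912·0.9636 / [1 − 0.8007]
    = 8.947 · 0.7624 / 0.1993
    = 34.23 m

H_c = 34.23 m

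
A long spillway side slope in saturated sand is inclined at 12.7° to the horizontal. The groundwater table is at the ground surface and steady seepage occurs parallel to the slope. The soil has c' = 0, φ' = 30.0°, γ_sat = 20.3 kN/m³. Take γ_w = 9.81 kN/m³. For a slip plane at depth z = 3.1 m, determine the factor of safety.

With seepage parallel to the slope and the water table at the surface, the effective normal stress on the slip plane uses the buoyant unit weight γ' = γ_sat − γ_w while the driving shear stress uses γ_sat:
FS = [c' + γ' z cos²β tanφ'] / [γ_sat z sinβ cosβ]
(For c' = 0 this reduces to FS = (γ'/γ_sat)·tanφ'/tanβ.)
γ' = 20.3 − 9.81 = 10.49 kN/m³
Numerator = 0.0 + 10.49·3.1·cos²12.7°·tan30.0° = 0.0 + 10.49·3.1·0.9517·0.5774 = 17.867 kPa
Denominator = 20.3·3.1·sin12.7°·cos12.7° = 20.3·3.1·0.2198·0.9755 = 13.496 kPa
FS = 17.867 / 13.496 = 1.324

FS = 1.32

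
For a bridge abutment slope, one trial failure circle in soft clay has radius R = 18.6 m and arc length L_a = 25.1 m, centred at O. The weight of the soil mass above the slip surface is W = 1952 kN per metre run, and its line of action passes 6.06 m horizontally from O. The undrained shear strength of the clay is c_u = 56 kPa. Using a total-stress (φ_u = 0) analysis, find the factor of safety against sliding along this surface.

FS = 2.21

Taking moments about the centre O, the resisting moment is provided by the undrained shear strength acting along the arc:
M_R = c_u·L_a·R = 56·25.10·18.6 = 26144.2 kN·m/m
M_D = W·d = 1952·6.06 = 11829.1 kN·m/m
FS = M_R / M_D = 26144.2 / 11829.1 = 2.210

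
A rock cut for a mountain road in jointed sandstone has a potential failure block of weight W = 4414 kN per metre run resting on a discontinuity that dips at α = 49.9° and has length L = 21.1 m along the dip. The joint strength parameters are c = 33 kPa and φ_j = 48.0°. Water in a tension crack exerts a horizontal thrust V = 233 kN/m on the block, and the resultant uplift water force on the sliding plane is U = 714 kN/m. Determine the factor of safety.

Resolving the block weight along and normal to the plane and applying the Mohr–Coulomb strength on the joint:
N' = W cosα − U − V sinα = 4414·cos49.9° − 714 − 233·sin49.9° = 1950.9 kN/m
Driving force T = W sinα + V cosα = 4414·sin49.9° + 233·cos49.9° = 3526.4 kN/m
Resisting force R = c·L + N'·tanφ_j = 33·21.1 + 1950.9·tan48.0° = 696.3 + 2166.7 = 2863.0 kN/m
FS = R / T = 2863.0 / 3526.4 = 0.812

FS = 0.81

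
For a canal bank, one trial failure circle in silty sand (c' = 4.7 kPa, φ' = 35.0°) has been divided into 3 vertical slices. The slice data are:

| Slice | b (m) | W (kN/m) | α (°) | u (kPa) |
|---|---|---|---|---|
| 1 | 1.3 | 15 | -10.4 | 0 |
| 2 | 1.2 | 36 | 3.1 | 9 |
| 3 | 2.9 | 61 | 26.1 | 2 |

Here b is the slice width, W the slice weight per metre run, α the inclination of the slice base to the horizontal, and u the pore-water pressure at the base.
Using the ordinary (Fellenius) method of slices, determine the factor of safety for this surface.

Ordinary method of slices: FS = Σ[c'·Δl_i + (W_i cosα_i − u_i·Δl_i)·tanφ'] / Σ W_i sinα_i, with Δl_i = b_i / cosα_i.
Slice 1: Δl = 1.3/cos(-10.4°) = 1.322 m; N'_1 = 15·cos(-10.4°) − 0·1.322 = 14.8; c'Δl = 6.21; W sinα = -2.7
Slice 2: Δl = 1.2/cos3.1° = 1.202 m; N'_2 = 36·cos3.1° − 9·1.202 = 25.1; c'Δl = 5.65; W sinα = 1.9
Slice 3: Δl = 2.9/cos26.1° = 3.229 m; N'_3 = 61·cos26.1° − 2·3.229 = 48.3; c'Δl = 15.18; W sinα = 26.8
Σc'Δl = 27.0 kN/m; ΣN' = 88.2 kN/m; ΣW sinα = 26.1 kN/m
Resisting = 27.0 + 88.2·tan35.0° = 27.0 + 61.8 = 88.8 kN/m
FS = 88.8 / 26.1 = 3.406

FS = 3.41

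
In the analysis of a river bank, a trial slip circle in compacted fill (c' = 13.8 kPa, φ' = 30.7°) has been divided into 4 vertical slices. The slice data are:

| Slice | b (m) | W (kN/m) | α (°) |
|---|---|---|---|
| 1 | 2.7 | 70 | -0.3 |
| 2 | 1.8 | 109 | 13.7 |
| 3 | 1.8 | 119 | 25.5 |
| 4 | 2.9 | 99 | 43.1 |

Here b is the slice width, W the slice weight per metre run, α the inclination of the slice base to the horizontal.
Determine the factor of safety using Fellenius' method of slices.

FS = 2.47

Ordinary method of slices: FS = Σ[c'·Δl_i + (W_i cosα_i)·tanφ'] / Σ W_i sinα_i, with Δl_i = b_i / cosα_i.
Slice 1: Δl = 2.7/cos(-0.3°) = 2.700 m; N'_1 = 70·cos(-0.3°) = 70.0; c'Δl = 37.26; W sinα = -0.4
Slice 2: Δl = 1.8/cos13.7° = 1.853 m; N'_2 = 109·cos13.7° = 105.9; c'Δl = 25.57; W sinα = 25.8
Slice 3: Δl = 1.8/cos25.5° = 1.994 m; N'_3 = 119·cos25.5° = 107.4; c'Δl = 27.52; W sinα = 51.2
Slice 4: Δl = 2.9/cos43.1° = 3.972 m; N'_4 = 99·cos43.1° = 72.3; c'Δl = 54.81; W sinα = 67.6
Σc'Δl = 145.2 kN/m; ΣN' = 355.6 kN/m; ΣW sinα = 144.3 kN/m
Resisting = 145.2 + 355.6·tan30.7° = 145.2 + 211.1 = 356.3 kN/m
FS = 356.3 / 144.3 = 2.469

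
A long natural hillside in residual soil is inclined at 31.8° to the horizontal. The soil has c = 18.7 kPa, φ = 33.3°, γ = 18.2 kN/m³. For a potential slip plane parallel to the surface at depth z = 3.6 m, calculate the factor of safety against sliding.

FS = 1.70

For an infinite slope with a slip plane parallel to the surface (no pore pressure): FS = [c + γz cos²β tanφ] / [γz sinβ cosβ].
γz = 18.2·3.6 = 65.52 kN/m²
Numerator = 18.7 + 65.52·cos²31.8°·tan33.3° = 18.7 + 65.52·0.7223·0.6569 = 49.788 kPa
Denominator = 65.52·sin31.8°·cos31.8° = 65.52·0.5270·0.8499 = 29.344 kPa
FS = 49.788 / 29.344 = 1.697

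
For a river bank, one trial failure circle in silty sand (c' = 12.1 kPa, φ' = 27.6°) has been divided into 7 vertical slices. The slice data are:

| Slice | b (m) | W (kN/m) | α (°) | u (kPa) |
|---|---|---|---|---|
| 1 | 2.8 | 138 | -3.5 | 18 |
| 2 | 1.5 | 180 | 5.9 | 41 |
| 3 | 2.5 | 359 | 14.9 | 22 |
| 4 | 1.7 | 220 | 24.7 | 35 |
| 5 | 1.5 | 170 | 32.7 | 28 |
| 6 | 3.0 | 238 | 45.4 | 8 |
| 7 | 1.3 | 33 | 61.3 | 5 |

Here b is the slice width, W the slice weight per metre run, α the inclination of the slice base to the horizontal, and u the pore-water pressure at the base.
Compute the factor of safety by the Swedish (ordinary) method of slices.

Ordinary method of slices: FS = Σ[c'·Δl_i + (W_i cosα_i − u_i·Δl_i)·tanφ'] / Σ W_i sinα_i, with Δl_i = b_i / cosα_i.
Slice 1: Δl = 2.8/cos(-3.5°) = 2.805 m; N'_1 = 138·cos(-3.5°) − 18·2.805 = 87.2; c'Δl = 33.94; W sinα = -8.4
Slice 2: Δl = 1.5/cos5.9° = 1.508 m; N'_2 = 180·cos5.9° − 41·1.508 = 117.2; c'Δl = 18.25; W sinα = 18.5
Slice 3: Δl = 2.5/cos14.9° = 2.587 m; N'_3 = 359·cos14.9° − 22·2.587 = 290.0; c'Δl = 31.30; W sinα = 92.3
Slice 4: Δl = 1.7/cos24.7° = 1.871 m; N'_4 = 220·cos24.7° − 35·1.871 = 134.4; c'Δl = 22.64; W sinα = 91.9
Slice 5: Δl = 1.5/cos32.7° = 1.783 m; N'_5 = 170·cos32.7° − 28·1.783 = 93.1; c'Δl = 21.57; W sinα = 91.8
Slice 6: Δl = 3.0/cos45.4° = 4.273 m; N'_6 = 238·cos45.4° − 8·4.273 = 132.9; c'Δl = 51.70; W sinα = 169.5
Slice 7: Δl = 1.3/cos61.3° = 2.707 m; N'_7 = 33·cos61.3° − 5·2.707 = 2.3; c'Δl = 32.76; W sinα = 28.9
Σc'Δl = 212.2 kN/m; ΣN' = 857.3 kN/m; ΣW sinα = 484.6 kN/m
Resisting = 212.2 + 857.3·tan27.6° = 212.2 + 448.2 = 660.3 kN/m
FS = 660.3 / 484.6 = 1.363

FS = 1.36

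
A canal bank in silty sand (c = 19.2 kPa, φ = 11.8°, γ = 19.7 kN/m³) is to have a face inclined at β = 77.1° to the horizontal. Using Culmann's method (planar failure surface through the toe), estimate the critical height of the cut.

H_c = 6.39 m

Culmann's analysis gives the critical failure plane at α_cr = (β + φ)/2 = (77.1 + 11.8)/2 = 44.4°, and the critical height
H_c = (4c/γ) · sinβ cosφ / [1 − cos(β − φ)]
    = (4·19.2/19.7) · sin77.1°·cos11.8° / [1 − cos(65.3°)]
    = 3.898 · 0.9748·0.9789 / [1 − 0.4179]
    = 3.898 · 0.9542 / 0.5821
    = 6.39 m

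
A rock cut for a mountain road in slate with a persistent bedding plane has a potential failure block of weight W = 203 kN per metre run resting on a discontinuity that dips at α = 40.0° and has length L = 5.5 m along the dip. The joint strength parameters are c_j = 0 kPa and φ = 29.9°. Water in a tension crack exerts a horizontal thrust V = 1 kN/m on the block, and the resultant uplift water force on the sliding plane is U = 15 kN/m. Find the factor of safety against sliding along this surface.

Resolving the block weight along and normal to the plane and applying the Mohr–Coulomb strength on the joint:
N' = W cosα − U − V sinα = 203·cos40.0° − 15 − 1·sin40.0° = 139.9 kN/m
Driving force T = W sinα + V cosα = 203·sin40.0° + 1·cos40.0° = 131.3 kN/m
Resisting force R = c_j·L + N'·tanφ = 0·5.5 + 139.9·tan29.9° = 0.0 + 80.4 = 80.4 kN/m
FS = R / T = 80.4 / 131.3 = 0.613

FS = 0.61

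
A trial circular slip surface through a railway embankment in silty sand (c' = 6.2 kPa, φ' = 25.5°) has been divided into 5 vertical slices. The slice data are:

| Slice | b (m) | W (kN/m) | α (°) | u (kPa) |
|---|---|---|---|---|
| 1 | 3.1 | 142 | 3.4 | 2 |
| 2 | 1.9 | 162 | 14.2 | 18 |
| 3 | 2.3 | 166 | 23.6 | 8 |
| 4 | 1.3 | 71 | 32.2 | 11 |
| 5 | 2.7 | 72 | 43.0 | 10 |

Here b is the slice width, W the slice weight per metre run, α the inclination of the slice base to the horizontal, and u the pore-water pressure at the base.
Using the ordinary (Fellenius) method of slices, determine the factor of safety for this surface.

Ordinary method of slices: FS = Σ[c'·Δl_i + (W_i cosα_i − u_i·Δl_i)·tanφ'] / Σ W_i sinα_i, with Δl_i = b_i / cosα_i.
Slice 1: Δl = 3.1/cos3.4° = 3.105 m; N'_1 = 142·cos3.4° − 2·3.105 = 135.5; c'Δl = 19.25; W sinα = 8.4
Slice 2: Δl = 1.9/cos14.2° = 1.960 m; N'_2 = 162·cos14.2° − 18·1.960 = 121.8; c'Δl = 12.15; W sinα = 39.7
Slice 3: Δl = 2.3/cos23.6° = 2.510 m; N'_3 = 166·cos23.6° − 8·2.510 = 132.0; c'Δl = 15.56; W sinα = 66.5
Slice 4: Δl = 1.3/cos32.2° = 1.536 m; N'_4 = 71·cos32.2° − 11·1.536 = 43.2; c'Δl = 9.53; W sinα = 37.8
Slice 5: Δl = 2.7/cos43.0° = 3.692 m; N'_5 = 72·cos43.0° − 10·3.692 = 15.7; c'Δl = 22.89; W sinα = 49.1
Σc'Δl = 79.4 kN/m; ΣN' = 448.3 kN/m; ΣW sinα = 201.6 kN/m
Resisting = 79.4 + 448.3·tan25.5° = 79.4 + 213.8 = 293.2 kN/m
FS = 293.2 / 201.6 = 1.455

FS = 1.45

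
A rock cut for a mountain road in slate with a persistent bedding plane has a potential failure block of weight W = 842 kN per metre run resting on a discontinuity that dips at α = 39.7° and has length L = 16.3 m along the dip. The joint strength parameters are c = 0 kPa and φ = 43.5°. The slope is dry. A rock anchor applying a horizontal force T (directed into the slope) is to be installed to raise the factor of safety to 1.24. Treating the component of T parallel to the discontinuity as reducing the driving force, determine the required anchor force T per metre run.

T = 33 kN/m

Resolving forces along and normal to the sliding plane, with the horizontal anchor force T adding T·sinα to the effective normal force and T·cosα acting up the plane against the driving force:
FS = [cL + (W cosα + T sinα) tanφ] / [W sinα − T cosα]
Without the anchor: N' = 647.8 kN/m, driving T_d = 537.8 kN/m, resisting R = 0·16.3 + 647.8·tan43.5° = 614.8 kN/m, FS = 1.14.
Setting FS = 1.24 and solving for T:
1.24·(537.8 − T cos39.7°) = 614.8 + T sin39.7°·tan43.5°
T·(sin39.7°·tan43.5° + 1.24·cos39.7°) = 1.24·537.8 − 614.8
T·(0.6388·0.9490 + 1.24·0.7694) = 666.9 − 614.8 = 52.2
T·1.5602 = 52.2
T = 33.4 kN/m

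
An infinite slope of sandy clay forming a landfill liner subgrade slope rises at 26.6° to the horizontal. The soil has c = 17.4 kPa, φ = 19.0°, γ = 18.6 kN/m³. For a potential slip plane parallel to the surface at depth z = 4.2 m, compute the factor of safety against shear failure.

FS = 1.24

For an infinite slope with a slip plane parallel to the surface (no pore pressure): FS = [c + γz cos²β tanφ] / [γz sinβ cosβ].
γz = 18.6·4.2 = 78.12 kN/m²
Numerator = 17.4 + 78.12·cos²26.6°·tan19.0° = 17.4 + 78.12·0.7995·0.3443 = 38.906 kPa
Denominator = 78.12·sin26.6°·cos26.6° = 78.12·0.4478·0.8942 = 31.277 kPa
FS = 38.906 / 31.277 = 1.244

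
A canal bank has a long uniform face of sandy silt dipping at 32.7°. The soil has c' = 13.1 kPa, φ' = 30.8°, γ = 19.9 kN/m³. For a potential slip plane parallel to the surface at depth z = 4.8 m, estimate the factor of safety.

FS = 1.23

For an infinite slope with a slip plane parallel to the surface (no pore pressure): FS = [c' + γz cos²β tanφ'] / [γz sinβ cosβ].
γz = 19.9·4.8 = 95.52 kN/m²
Numerator = 13.1 + 95.52·cos²32.7°·tan30.8° = 13.1 + 95.52·0.7081·0.5961 = 53.422 kPa
Denominator = 95.52·sin32.7°·cos32.7° = 95.52·0.5402·0.8415 = 43.425 kPa
FS = 53.422 / 43.425 = 1.230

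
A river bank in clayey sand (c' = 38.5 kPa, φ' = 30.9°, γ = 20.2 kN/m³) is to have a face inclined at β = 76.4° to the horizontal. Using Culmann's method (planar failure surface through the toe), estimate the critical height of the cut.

H_c = 21.26 m

Culmann's analysis gives the critical failure plane at α_cr = (β + φ')/2 = (76.4 + 30.9)/2 = 53.7°, and the critical height
H_c = (4c'/γ) · sinβ cosφ' / [1 − cos(β − φ')]
    = (4·38.5/20.2) · sin76.4°·cos30.9° / [1 − cos(45.5°)]
    = 7.624 · 0.9720·0.8581 / [1 − 0.7009]
    = 7.624 · 0.8340 / 0.2991
    = 21.26 m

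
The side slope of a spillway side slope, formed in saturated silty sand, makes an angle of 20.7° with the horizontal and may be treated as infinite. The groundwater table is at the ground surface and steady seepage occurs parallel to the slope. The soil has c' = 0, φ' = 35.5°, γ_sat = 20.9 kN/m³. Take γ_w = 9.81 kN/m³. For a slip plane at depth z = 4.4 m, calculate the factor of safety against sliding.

With seepage parallel to the slope and the water table at the surface, the effective normal stress on the slip plane uses the buoyant unit weight γ' = γ_sat − γ_w while the driving shear stress uses γ_sat:
FS = [c' + γ' z cos²β tanφ'] / [γ_sat z sinβ cosβ]
(For c' = 0 this reduces to FS = (γ'/γ_sat)·tanφ'/tanβ.)
γ' = 20.9 − 9.81 = 11.09 kN/m³
Numerator = 0.0 + 11.09·4.4·cos²20.7°·tan35.5° = 0.0 + 11.09·4.4·0.8751·0.7133 = 30.457 kPa
Denominator = 20.9·4.4·sin20.7°·cos20.7° = 20.9·4.4·0.3535·0.9354 = 30.407 kPa
FS = 30.457 / 30.407 = 1.002

FS = 1.00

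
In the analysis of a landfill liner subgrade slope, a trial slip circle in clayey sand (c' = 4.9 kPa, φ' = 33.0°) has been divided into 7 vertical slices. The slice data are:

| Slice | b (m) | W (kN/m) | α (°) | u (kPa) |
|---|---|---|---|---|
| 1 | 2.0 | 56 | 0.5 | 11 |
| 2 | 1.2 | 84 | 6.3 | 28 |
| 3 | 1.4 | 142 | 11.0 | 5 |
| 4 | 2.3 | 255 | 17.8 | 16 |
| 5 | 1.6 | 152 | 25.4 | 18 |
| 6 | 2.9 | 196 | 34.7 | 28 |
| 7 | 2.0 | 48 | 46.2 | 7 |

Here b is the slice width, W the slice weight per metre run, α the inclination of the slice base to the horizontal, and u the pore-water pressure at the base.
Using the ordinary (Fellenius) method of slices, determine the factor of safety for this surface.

FS = 1.43

Ordinary method of slices: FS = Σ[c'·Δl_i + (W_i cosα_i − u_i·Δl_i)·tanφ'] / Σ W_i sinα_i, with Δl_i = b_i / cosα_i.
Slice 1: Δl = 2.0/cos0.5° = 2.000 m; N'_1 = 56·cos0.5° − 11·2.000 = 34.0; c'Δl = 9.80; W sinα = 0.5
Slice 2: Δl = 1.2/cos6.3° = 1.207 m; N'_2 = 84·cos6.3° − 28·1.207 = 49.7; c'Δl = 5.92; W sinα = 9.2
Slice 3: Δl = 1.4/cos11.0° = 1.426 m; N'_3 = 142·cos11.0° − 5·1.426 = 132.3; c'Δl = 6.99; W sinα = 27.1
Slice 4: Δl = 2.3/cos17.8° = 2.416 m; N'_4 = 255·cos17.8° − 16·2.416 = 204.1; c'Δl = 11.84; W sinα = 78.0
Slice 5: Δl = 1.6/cos25.4° = 1.771 m; N'_5 = 152·cos25.4° − 18·1.771 = 105.4; c'Δl = 8.68; W sinα = 65.2
Slice 6: Δl = 2.9/cos34.7° = 3.527 m; N'_6 = 196·cos34.7° − 28·3.527 = 62.4; c'Δl = 17.28; W sinα = 111.6
Slice 7: Δl = 2.0/cos46.2° = 2.890 m; N'_7 = 48·cos46.2° − 7·2.890 = 13.0; c'Δl = 14.16; W sinα = 34.6
Σc'Δl = 74.7 kN/m; ΣN' = 600.9 kN/m; ΣW sinα = 326.2 kN/m
Resisting = 74.7 + 600.9·tan33.0° = 74.7 + 390.2 = 464.9 kN/m
FS = 464.9 / 326.2 = 1.425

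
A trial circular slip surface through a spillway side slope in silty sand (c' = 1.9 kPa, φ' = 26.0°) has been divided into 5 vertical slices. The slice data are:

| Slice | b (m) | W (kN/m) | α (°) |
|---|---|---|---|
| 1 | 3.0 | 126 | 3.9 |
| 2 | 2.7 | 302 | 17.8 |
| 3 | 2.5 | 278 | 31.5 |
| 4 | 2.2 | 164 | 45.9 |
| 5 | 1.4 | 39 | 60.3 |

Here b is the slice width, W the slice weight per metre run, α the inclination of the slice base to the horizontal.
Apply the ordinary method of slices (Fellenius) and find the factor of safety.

Ordinary method of slices: FS = Σ[c'·Δl_i + (W_i cosα_i)·tanφ'] / Σ W_i sinα_i, with Δl_i = b_i / cosα_i.
Slice 1: Δl = 3.0/cos3.9° = 3.007 m; N'_1 = 126·cos3.9° = 125.7; c'Δl = 5.71; W sinα = 8.6
Slice 2: Δl = 2.7/cos17.8° = 2.836 m; N'_2 = 302·cos17.8° = 287.5; c'Δl = 5.39; W sinα = 92.3
Slice 3: Δl = 2.5/cos31.5° = 2.932 m; N'_3 = 278·cos31.5° = 237.0; c'Δl = 5.57; W sinα = 145.3
Slice 4: Δl = 2.2/cos45.9° = 3.161 m; N'_4 = 164·cos45.9° = 114.1; c'Δl = 6.01; W sinα = 117.8
Slice 5: Δl = 1.4/cos60.3° = 2.826 m; N'_5 = 39·cos60.3° = 19.3; c'Δl = 5.37; W sinα = 33.9
Σc'Δl = 28.0 kN/m; ΣN' = 783.7 kN/m; ΣW sinα = 397.8 kN/m
Resisting = 28.0 + 783.7·tan26.0° = 28.0 + 382.3 = 410.3 kN/m
FS = 410.3 / 397.8 = 1.031

FS = 1.03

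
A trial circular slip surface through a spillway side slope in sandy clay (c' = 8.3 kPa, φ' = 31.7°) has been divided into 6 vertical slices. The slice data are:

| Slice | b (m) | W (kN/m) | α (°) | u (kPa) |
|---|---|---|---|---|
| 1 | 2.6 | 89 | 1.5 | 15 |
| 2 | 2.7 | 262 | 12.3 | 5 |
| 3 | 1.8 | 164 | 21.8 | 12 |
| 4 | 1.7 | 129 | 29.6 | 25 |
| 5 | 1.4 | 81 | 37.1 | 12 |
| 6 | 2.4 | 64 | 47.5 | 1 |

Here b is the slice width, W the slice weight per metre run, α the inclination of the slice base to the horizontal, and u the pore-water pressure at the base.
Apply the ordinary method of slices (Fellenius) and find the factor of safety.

Ordinary method of slices: FS = Σ[c'·Δl_i + (W_i cosα_i − u_i·Δl_i)·tanφ'] / Σ W_i sinα_i, with Δl_i = b_i / cosα_i.
Slice 1: Δl = 2.6/cos1.5° = 2.601 m; N'_1 = 89·cos1.5° − 15·2.601 = 50.0; c'Δl = 21.59; W sinα = 2.3
Slice 2: Δl = 2.7/cos12.3° = 2.763 m; N'_2 = 262·cos12.3° − 5·2.763 = 242.2; c'Δl = 22.94; W sinα = 55.8
Slice 3: Δl = 1.8/cos21.8° = 1.939 m; N'_3 = 164·cos21.8° − 12·1.939 = 129.0; c'Δl = 16.09; W sinα = 60.9
Slice 4: Δl = 1.7/cos29.6° = 1.955 m; N'_4 = 129·cos29.6° − 25·1.955 = 63.3; c'Δl = 16.23; W sinα = 63.7
Slice 5: Δl = 1.4/cos37.1° = 1.755 m; N'_5 = 81·cos37.1° − 12·1.755 = 43.5; c'Δl = 14.57; W sinα = 48.9
Slice 6: Δl = 2.4/cos47.5° = 3.552 m; N'_6 = 64·cos47.5° − 1·3.552 = 39.7; c'Δl = 29.49; W sinα = 47.2
Σc'Δl = 120.9 kN/m; ΣN' = 567.6 kN/m; ΣW sinα = 278.8 kN/m
Resisting = 120.9 + 567.6·tan31.7° = 120.9 + 350.6 = 471.5 kN/m
FS = 471.5 / 278.8 = 1.691

FS = 1.69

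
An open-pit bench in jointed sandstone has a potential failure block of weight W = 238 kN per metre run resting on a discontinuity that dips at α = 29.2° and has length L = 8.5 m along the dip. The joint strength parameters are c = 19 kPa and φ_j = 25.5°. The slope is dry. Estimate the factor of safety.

FS = 2.24

Resolving the block weight along and normal to the plane and applying the Mohr–Coulomb strength on the joint:
N' = W cosα = 238·cos29.2° = 207.8 kN/m
Driving force T = W sinα = 238·sin29.2° = 116.1 kN/m
Resisting force R = c·L + N'·tanφ_j = 19·8.5 + 207.8·tan25.5° = 161.5 + 99.1 = 260.6 kN/m
FS = R / T = 260.6 / 116.1 = 2.244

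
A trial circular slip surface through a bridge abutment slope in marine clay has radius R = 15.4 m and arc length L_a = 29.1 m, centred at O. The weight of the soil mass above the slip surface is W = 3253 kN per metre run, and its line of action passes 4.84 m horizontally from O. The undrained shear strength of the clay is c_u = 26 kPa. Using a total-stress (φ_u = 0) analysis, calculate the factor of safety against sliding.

FS = 0.74

Taking moments about the centre O, the resisting moment is provided by the undrained shear strength acting along the arc:
M_R = c_u·L_a·R = 26·29.10·15.4 = 11651.6 kN·m/m
M_D = W·d = 3253·4.84 = 15744.5 kN·m/m
FS = M_R / M_D = 11651.6 / 15744.5 = 0.740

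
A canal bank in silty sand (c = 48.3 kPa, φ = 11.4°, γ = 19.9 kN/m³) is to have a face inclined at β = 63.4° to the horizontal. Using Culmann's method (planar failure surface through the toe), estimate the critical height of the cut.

Culmann's analysis gives the critical failure plane at α_cr = (β + φ)/2 = (63.4 + 11.4)/2 = 37.4°, and the critical height
H_c = (4c/γ) · sinβ cosφ / [1 − cos(β − φ)]
    = (4·48.3/19.9) · sin63.4°·cos11.4° / [1 − cos(52.0°)]
    = 9.709 · 0.8942·0.9803 / [1 − 0.6157]
    = 9.709 · 0.8765 / 0.3843
    = 22.14 m

H_c = 22.14 m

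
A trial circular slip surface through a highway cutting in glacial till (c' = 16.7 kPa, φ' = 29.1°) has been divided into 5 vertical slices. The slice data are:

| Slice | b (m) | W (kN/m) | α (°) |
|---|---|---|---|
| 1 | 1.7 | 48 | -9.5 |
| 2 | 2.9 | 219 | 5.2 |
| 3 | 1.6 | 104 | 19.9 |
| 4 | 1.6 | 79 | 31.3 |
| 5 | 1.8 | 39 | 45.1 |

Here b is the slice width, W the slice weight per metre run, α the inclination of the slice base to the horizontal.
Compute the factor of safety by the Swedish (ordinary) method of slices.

FS = 3.75

Ordinary method of slices: FS = Σ[c'·Δl_i + (W_i cosα_i)·tanφ'] / Σ W_i sinα_i, with Δl_i = b_i / cosα_i.
Slice 1: Δl = 1.7/cos(-9.5°) = 1.724 m; N'_1 = 48·cos(-9.5°) = 47.3; c'Δl = 28.78; W sinα = -7.9
Slice 2: Δl = 2.9/cos5.2° = 2.912 m; N'_2 = 219·cos5.2° = 218.1; c'Δl = 48.63; W sinα = 19.8
Slice 3: Δl = 1.6/cos19.9° = 1.702 m; N'_3 = 104·cos19.9° = 97.8; c'Δl = 28.42; W sinα = 35.4
Slice 4: Δl = 1.6/cos31.3° = 1.873 m; N'_4 = 79·cos31.3° = 67.5; c'Δl = 31.27; W sinα = 41.0
Slice 5: Δl = 1.8/cos45.1° = 2.550 m; N'_5 = 39·cos45.1° = 27.5; c'Δl = 42.59; W sinα = 27.6
Σc'Δl = 179.7 kN/m; ΣN' = 458.3 kN/m; ΣW sinα = 116.0 kN/m
Resisting = 179.7 + 458.3·tan29.1° = 179.7 + 255.1 = 434.8 kN/m
FS = 434.8 / 116.0 = 3.748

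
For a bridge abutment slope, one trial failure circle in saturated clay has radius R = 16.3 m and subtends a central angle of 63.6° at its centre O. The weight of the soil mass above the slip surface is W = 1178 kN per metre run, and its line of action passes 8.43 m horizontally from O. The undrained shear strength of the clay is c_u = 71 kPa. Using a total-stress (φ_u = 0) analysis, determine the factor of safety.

FS = 2.11

Taking moments about the centre O, the resisting moment is provided by the undrained shear strength acting along the arc:
Arc length L_a = R·θ = 16.3·(63.6°·π/180) = 16.3·1.1100 = 18.09 m
M_R = c_u·L_a·R = 71·18.09·16.3 = 20939.6 kN·m/m
M_D = W·d = 1178·8.43 = 9930.5 kN·m/m
FS = M_R / M_D = 20939.6 / 9930.5 = 2.109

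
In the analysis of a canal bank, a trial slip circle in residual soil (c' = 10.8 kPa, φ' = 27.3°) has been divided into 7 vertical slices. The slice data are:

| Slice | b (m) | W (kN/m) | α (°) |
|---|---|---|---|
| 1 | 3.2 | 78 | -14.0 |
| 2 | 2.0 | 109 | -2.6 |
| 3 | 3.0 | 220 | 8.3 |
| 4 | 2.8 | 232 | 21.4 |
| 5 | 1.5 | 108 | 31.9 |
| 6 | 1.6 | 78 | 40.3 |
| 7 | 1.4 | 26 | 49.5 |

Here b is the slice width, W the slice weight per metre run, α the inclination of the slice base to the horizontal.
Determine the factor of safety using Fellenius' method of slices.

Ordinary method of slices: FS = Σ[c'·Δl_i + (W_i cosα_i)·tanφ'] / Σ W_i sinα_i, with Δl_i = b_i / cosα_i.
Slice 1: Δl = 3.2/cos(-14.0°) = 3.298 m; N'_1 = 78·cos(-14.0°) = 75.7; c'Δl = 35.62; W sinα = -18.9
Slice 2: Δl = 2.0/cos(-2.6°) = 2.002 m; N'_2 = 109·cos(-2.6°) = 108.9; c'Δl = 21.62; W sinα = -4.9
Slice 3: Δl = 3.0/cos8.3° = 3.032 m; N'_3 = 220·cos8.3° = 217.7; c'Δl = 32.74; W sinα = 31.8
Slice 4: Δl = 2.8/cos21.4° = 3.007 m; N'_4 = 232·cos21.4° = 216.0; c'Δl = 32.48; W sinα = 84.7
Slice 5: Δl = 1.5/cos31.9° = 1.767 m; N'_5 = 108·cos31.9° = 91.7; c'Δl = 19.08; W sinα = 57.1
Slice 6: Δl = 1.6/cos40.3° = 2.098 m; N'_6 = 78·cos40.3° = 59.5; c'Δl = 22.66; W sinα = 50.4
Slice 7: Δl = 1.4/cos49.5° = 2.156 m; N'_7 = 26·cos49.5° = 16.9; c'Δl = 23.28; W sinα = 19.8
Σc'Δl = 187.5 kN/m; ΣN' = 786.3 kN/m; ΣW sinα = 219.9 kN/m
Resisting = 187.5 + 786.3·tan27.3° = 187.5 + 405.9 = 593.3 kN/m
FS = 593.3 / 219.9 = 2.698

FS = 2.70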